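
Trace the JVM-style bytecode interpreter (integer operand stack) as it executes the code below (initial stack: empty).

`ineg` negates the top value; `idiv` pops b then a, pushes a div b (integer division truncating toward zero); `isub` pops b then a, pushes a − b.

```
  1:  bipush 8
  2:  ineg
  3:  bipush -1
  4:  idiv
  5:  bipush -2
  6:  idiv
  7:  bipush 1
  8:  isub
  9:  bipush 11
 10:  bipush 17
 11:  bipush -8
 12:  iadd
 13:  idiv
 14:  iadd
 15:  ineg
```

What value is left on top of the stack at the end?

4

bipush 8  : [8]
ineg      : [-8]
bipush -1 : [-8, -1]
idiv      : [8]
bipush -2 : [8, -2]
idiv      : [-4]
bipush 1  : [-4, 1]
isub      : [-5]
bipush 11 : [-5, 11]
bipush 17 : [-5, 11, 17]
bipush -8 : [-5, 11, 17, -8]
iadd      : [-5, 11, 9]
idiv      : [-5, 1]
iadd      : [-4]
ineg      : [4]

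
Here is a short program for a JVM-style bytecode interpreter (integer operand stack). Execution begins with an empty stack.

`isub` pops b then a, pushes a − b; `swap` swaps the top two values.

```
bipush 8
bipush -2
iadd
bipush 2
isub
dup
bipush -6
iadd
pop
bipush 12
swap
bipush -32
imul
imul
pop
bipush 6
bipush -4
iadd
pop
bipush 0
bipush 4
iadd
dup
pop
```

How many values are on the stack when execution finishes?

1

bipush 8    [8]
bipush -2   [8, -2]
iadd        [6]
bipush 2    [6, 2]
isub        [4]
dup         [4, 4]
bipush -6   [4, 4, -6]
iadd        [4, -2]
pop         [4]
bipush 12   [4, 12]
swap        [12, 4]
bipush -32  [12, 4, -32]
imul        [12, -128]
imul        [-1536]
pop         []
bipush 6    [6]
bipush -4   [6, -4]
iadd        [2]
pop         []
bipush 0    [0]
bipush 4    [0, 4]
iadd        [4]
dup         [4, 4]
pop         [4]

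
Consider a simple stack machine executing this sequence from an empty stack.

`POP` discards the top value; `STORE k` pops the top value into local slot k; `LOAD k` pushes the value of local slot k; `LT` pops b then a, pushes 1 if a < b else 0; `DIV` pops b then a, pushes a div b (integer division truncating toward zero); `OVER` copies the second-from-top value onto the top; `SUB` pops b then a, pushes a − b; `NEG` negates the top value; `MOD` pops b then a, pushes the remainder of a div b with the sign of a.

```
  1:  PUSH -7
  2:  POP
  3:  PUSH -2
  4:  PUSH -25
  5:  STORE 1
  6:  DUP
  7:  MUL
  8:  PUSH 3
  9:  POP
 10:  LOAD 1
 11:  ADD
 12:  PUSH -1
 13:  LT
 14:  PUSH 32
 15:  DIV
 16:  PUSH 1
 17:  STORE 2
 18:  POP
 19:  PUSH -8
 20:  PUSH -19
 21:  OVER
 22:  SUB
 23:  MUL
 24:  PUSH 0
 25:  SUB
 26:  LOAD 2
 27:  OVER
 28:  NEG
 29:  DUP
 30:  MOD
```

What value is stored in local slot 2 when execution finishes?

PUSH -7  : [-7]
POP      : []
PUSH -2  : [-2]
PUSH -25 : [-2, -25]
STORE 1  : [-2]
DUP      : [-2, -2]
MUL      : [4]
PUSH 3   : [4, 3]
POP      : [4]
LOAD 1   : [4, -25]
ADD      : [-21]
PUSH -1  : [-21, -1]
LT       : [1]
PUSH 32  : [1, 32]
DIV      : [0]
PUSH 1   : [0, 1]
STORE 2  : [0]
POP      : []
PUSH -8  : [-8]
PUSH -19 : [-8, -19]
OVER     : [-8, -19, -8]
SUB      : [-8, -11]
MUL      : [88]
PUSH 0   : [88, 0]
SUB      : [88]
LOAD 2   : [88, 1]
OVER     : [88, 1, 88]
NEG      : [88, 1, -88]
DUP      : [88, 1, -88, -88]
MOD      : [88, 1, 0]

1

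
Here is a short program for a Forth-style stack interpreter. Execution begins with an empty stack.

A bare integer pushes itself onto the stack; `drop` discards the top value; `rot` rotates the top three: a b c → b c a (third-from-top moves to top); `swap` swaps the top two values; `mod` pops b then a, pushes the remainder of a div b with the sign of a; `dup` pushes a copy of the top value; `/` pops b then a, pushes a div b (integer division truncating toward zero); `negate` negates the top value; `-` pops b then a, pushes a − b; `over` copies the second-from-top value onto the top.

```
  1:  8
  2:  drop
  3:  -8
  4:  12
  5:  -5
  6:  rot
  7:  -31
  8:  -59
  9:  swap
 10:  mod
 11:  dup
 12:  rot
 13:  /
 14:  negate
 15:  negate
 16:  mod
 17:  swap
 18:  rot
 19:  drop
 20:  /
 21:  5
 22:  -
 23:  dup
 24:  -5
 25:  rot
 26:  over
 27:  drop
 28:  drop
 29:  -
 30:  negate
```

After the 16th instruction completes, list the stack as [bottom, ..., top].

[12, -5, -1]

8      → 8
drop   → (empty)
-8     → -8
12     → -8 12
-5     → -8 12 -5
rot    → 12 -5 -8
-31    → 12 -5 -8 -31
-59    → 12 -5 -8 -31 -59
swap   → 12 -5 -8 -59 -31
mod    → 12 -5 -8 -28
dup    → 12 -5 -8 -28 -28
rot    → 12 -5 -28 -28 -8
/      → 12 -5 -28 3
negate → 12 -5 -28 -3
negate → 12 -5 -28 3
mod    → 12 -5 -1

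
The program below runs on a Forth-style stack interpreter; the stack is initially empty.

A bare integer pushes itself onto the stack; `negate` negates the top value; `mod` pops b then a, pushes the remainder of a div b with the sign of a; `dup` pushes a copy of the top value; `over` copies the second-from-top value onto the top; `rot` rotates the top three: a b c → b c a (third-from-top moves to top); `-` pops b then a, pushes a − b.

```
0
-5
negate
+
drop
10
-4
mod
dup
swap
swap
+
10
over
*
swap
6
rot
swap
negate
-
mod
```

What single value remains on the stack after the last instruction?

0      → [0]
-5     → [0, -5]
negate → [0, 5]
+      → [5]
drop   → []
10     → [10]
-4     → [10, -4]
mod    → [2]
dup    → [2, 2]
swap   → [2, 2]
swap   → [2, 2]
+      → [4]
10     → [4, 10]
over   → [4, 10, 4]
*      → [4, 40]
swap   → [40, 4]
6      → [40, 4, 6]
rot    → [4, 6, 40]
swap   → [4, 40, 6]
negate → [4, 40, -6]
-      → [4, 46]
mod    → [4]

4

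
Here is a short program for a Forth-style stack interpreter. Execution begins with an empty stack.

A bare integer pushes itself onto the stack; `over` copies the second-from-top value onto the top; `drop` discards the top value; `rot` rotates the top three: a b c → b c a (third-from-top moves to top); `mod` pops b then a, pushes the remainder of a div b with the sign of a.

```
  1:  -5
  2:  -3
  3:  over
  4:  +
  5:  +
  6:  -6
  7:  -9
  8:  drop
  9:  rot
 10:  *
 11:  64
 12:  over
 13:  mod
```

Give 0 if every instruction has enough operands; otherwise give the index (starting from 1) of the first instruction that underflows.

9

-5    -5
-3    -5 -3
over  -5 -3 -5
+     -5 -8
+     -13
-6    -13 -6
-9    -13 -6 -9
drop  -13 -6
rot  — needs 3 operands, stack has 2 → underflow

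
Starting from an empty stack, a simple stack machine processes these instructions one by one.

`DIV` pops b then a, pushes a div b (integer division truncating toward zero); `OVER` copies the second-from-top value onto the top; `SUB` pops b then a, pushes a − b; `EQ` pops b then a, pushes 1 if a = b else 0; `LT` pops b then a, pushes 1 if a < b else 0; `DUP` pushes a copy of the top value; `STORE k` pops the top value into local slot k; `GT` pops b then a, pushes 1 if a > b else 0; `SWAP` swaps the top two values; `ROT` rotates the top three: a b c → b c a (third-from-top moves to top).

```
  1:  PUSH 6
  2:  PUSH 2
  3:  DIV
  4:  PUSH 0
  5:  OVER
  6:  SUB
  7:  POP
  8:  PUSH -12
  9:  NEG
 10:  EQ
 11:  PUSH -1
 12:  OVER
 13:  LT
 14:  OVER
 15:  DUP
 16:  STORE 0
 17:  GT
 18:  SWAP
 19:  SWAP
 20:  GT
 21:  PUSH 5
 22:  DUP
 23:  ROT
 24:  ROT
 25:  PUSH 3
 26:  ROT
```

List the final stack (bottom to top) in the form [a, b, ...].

[5, 5, 3, 0]

PUSH 6    [6]
PUSH 2    [6, 2]
DIV       [3]
PUSH 0    [3, 0]
OVER      [3, 0, 3]
SUB       [3, -3]
POP       [3]
PUSH -12  [3, -12]
NEG       [3, 12]
EQ        [0]
PUSH -1   [0, -1]
OVER      [0, -1, 0]
LT        [0, 1]
OVER      [0, 1, 0]
DUP       [0, 1, 0, 0]
STORE 0   [0, 1, 0]
GT        [0, 1]
SWAP      [1, 0]
SWAP      [0, 1]
GT        [0]
PUSH 5    [0, 5]
DUP       [0, 5, 5]
ROT       [5, 5, 0]
ROT       [5, 0, 5]
PUSH 3    [5, 0, 5, 3]
ROT       [5, 5, 3, 0]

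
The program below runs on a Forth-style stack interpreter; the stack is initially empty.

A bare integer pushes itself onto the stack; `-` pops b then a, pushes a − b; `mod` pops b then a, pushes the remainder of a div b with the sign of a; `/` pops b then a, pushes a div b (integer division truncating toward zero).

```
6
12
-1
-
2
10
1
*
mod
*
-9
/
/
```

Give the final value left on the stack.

-3

6   → [6]
12  → [6, 12]
-1  → [6, 12, -1]
-   → [6, 13]
2   → [6, 13, 2]
10  → [6, 13, 2, 10]
1   → [6, 13, 2, 10, 1]
*   → [6, 13, 2, 10]
mod → [6, 13, 2]
*   → [6, 26]
-9  → [6, 26, -9]
/   → [6, -2]
/   → [-3]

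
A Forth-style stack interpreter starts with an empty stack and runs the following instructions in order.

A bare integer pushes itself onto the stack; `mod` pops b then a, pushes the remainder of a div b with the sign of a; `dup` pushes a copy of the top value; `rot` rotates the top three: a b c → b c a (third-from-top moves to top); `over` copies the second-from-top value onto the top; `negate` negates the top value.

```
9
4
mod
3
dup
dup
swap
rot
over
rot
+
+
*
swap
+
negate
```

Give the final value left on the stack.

-28

9      -> 9
4      -> 9 4
mod    -> 1
3      -> 1 3
dup    -> 1 3 3
dup    -> 1 3 3 3
swap   -> 1 3 3 3
rot    -> 1 3 3 3
over   -> 1 3 3 3 3
rot    -> 1 3 3 3 3
+      -> 1 3 3 6
+      -> 1 3 9
*      -> 1 27
swap   -> 27 1
+      -> 28
negate -> -28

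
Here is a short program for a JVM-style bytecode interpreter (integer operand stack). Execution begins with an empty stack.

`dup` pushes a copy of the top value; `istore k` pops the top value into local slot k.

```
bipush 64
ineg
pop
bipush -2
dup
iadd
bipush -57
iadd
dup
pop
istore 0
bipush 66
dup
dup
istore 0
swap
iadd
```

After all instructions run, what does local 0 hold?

66

bipush 64   64
ineg        -64
pop         (empty)
bipush -2   -2
dup         -2 -2
iadd        -4
bipush -57  -4 -57
iadd        -61
dup         -61 -61
pop         -61
istore 0    (empty)
bipush 66   66
dup         66 66
dup         66 66 66
istore 0    66 66
swap        66 66
iadd        132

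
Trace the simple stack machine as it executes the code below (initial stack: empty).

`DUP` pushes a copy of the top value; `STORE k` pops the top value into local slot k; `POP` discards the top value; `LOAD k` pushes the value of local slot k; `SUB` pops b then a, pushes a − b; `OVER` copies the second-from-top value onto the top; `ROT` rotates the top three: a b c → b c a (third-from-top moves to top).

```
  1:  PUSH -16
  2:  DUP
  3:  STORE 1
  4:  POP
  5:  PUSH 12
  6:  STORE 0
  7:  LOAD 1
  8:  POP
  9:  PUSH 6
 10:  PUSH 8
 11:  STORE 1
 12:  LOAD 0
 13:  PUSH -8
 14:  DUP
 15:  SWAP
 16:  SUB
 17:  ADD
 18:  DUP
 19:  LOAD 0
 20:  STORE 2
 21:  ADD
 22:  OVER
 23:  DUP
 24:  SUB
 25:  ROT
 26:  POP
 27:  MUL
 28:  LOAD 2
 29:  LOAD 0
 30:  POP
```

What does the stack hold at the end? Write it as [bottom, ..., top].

PUSH -16  [-16]
DUP       [-16, -16]
STORE 1   [-16]
POP       []
PUSH 12   [12]
STORE 0   []
LOAD 1    [-16]
POP       []
PUSH 6    [6]
PUSH 8    [6, 8]
STORE 1   [6]
LOAD 0    [6, 12]
PUSH -8   [6, 12, -8]
DUP       [6, 12, -8, -8]
SWAP      [6, 12, -8, -8]
SUB       [6, 12, 0]
ADD       [6, 12]
DUP       [6, 12, 12]
LOAD 0    [6, 12, 12, 12]
STORE 2   [6, 12, 12]
ADD       [6, 24]
OVER      [6, 24, 6]
DUP       [6, 24, 6, 6]
SUB       [6, 24, 0]
ROT       [24, 0, 6]
POP       [24, 0]
MUL       [0]
LOAD 2    [0, 12]
LOAD 0    [0, 12, 12]
POP       [0, 12]

[0, 12]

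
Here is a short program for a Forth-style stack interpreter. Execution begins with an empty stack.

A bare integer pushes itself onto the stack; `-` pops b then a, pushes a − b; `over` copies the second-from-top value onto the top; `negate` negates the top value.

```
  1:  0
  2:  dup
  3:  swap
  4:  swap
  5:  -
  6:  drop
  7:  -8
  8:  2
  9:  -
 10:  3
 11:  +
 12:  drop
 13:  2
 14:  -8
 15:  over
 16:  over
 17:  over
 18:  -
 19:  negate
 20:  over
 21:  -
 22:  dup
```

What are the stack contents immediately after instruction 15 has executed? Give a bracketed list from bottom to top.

0    : [0]
dup  : [0, 0]
swap : [0, 0]
swap : [0, 0]
-    : [0]
drop : []
-8   : [-8]
2    : [-8, 2]
-    : [-10]
3    : [-10, 3]
+    : [-7]
drop : []
2    : [2]
-8   : [2, -8]
over : [2, -8, 2]

[2, -8, 2]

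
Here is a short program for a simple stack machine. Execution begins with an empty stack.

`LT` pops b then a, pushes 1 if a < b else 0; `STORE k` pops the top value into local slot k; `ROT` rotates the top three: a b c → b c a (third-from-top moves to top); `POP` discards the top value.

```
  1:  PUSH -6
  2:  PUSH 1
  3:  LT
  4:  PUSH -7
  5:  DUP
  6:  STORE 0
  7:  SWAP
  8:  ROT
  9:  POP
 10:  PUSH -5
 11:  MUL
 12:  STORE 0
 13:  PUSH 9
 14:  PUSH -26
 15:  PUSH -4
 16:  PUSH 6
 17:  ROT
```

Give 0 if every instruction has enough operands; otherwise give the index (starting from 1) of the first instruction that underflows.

PUSH -6 : -6
PUSH 1  : -6 1
LT      : 1
PUSH -7 : 1 -7
DUP     : 1 -7 -7
STORE 0 : 1 -7
SWAP    : -7 1
ROT  — needs 3 operands, stack has 2 → underflow

8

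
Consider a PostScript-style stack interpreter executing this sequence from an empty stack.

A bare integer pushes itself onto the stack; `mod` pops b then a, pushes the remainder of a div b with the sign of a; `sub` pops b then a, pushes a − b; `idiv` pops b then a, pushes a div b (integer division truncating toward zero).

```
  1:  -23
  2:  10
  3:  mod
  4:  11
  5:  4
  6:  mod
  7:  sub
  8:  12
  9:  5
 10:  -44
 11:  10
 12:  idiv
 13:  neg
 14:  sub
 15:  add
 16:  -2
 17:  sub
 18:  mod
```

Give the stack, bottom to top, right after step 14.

[-6, 12, 1]

-23  → [-23]
10   → [-23, 10]
mod  → [-3]
11   → [-3, 11]
4    → [-3, 11, 4]
mod  → [-3, 3]
sub  → [-6]
12   → [-6, 12]
5    → [-6, 12, 5]
-44  → [-6, 12, 5, -44]
10   → [-6, 12, 5, -44, 10]
idiv → [-6, 12, 5, -4]
neg  → [-6, 12, 5, 4]
sub  → [-6, 12, 1]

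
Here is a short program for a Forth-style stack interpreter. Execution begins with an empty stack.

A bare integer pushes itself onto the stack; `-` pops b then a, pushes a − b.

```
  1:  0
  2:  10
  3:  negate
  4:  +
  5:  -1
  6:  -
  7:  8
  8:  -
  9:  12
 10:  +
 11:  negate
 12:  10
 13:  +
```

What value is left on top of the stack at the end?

15

0      -> 0
10     -> 0 10
negate -> 0 -10
+      -> -10
-1     -> -10 -1
-      -> -9
8      -> -9 8
-      -> -17
12     -> -17 12
+      -> -5
negate -> 5
10     -> 5 10
+      -> 15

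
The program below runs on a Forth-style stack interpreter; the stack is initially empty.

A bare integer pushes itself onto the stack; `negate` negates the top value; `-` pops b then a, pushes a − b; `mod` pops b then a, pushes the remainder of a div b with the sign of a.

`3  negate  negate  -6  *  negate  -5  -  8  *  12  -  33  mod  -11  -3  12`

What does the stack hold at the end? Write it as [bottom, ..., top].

[7, -11, -3, 12]

3      → 3
negate → -3
negate → 3
-6     → 3 -6
*      → -18
negate → 18
-5     → 18 -5
-      → 23
8      → 23 8
*      → 184
12     → 184 12
-      → 172
33     → 172 33
mod    → 7
-11    → 7 -11
-3     → 7 -11 -3
12     → 7 -11 -3 12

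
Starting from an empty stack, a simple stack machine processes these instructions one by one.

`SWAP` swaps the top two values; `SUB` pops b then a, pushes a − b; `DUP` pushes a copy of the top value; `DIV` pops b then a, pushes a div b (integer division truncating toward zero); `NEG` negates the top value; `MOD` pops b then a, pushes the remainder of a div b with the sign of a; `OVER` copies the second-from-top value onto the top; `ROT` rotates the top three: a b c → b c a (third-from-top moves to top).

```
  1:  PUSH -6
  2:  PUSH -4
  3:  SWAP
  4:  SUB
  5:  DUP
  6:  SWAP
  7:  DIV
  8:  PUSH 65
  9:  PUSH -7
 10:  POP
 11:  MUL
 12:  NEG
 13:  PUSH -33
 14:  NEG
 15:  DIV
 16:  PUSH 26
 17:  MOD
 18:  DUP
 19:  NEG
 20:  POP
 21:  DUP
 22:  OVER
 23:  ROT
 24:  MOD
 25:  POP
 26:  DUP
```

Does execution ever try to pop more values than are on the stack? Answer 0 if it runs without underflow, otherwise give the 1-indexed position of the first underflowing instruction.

0

PUSH -6  : -6
PUSH -4  : -6 -4
SWAP     : -4 -6
SUB      : 2
DUP      : 2 2
SWAP     : 2 2
DIV      : 1
PUSH 65  : 1 65
PUSH -7  : 1 65 -7
POP      : 1 65
MUL      : 65
NEG      : -65
PUSH -33 : -65 -33
NEG      : -65 33
DIV      : -1
PUSH 26  : -1 26
MOD      : -1
DUP      : -1 -1
NEG      : -1 1
POP      : -1
DUP      : -1 -1
OVER     : -1 -1 -1
ROT      : -1 -1 -1
MOD      : -1 0
POP      : -1
DUP      : -1 -1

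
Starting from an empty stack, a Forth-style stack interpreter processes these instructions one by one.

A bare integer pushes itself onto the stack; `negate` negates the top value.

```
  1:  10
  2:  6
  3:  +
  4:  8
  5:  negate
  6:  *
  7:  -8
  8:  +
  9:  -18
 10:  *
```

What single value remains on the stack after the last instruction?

2448

10      10
6       10 6
+       16
8       16 8
negate  16 -8
*       -128
-8      -128 -8
+       -136
-18     -136 -18
*       2448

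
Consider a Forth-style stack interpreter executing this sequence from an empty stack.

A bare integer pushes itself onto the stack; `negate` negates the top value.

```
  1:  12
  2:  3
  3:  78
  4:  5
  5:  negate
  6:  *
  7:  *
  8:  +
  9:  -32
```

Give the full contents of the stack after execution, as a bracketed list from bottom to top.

[-1158, -32]

12     : 12
3      : 12 3
78     : 12 3 78
5      : 12 3 78 5
negate : 12 3 78 -5
*      : 12 3 -390
*      : 12 -1170
+      : -1158
-32    : -1158 -32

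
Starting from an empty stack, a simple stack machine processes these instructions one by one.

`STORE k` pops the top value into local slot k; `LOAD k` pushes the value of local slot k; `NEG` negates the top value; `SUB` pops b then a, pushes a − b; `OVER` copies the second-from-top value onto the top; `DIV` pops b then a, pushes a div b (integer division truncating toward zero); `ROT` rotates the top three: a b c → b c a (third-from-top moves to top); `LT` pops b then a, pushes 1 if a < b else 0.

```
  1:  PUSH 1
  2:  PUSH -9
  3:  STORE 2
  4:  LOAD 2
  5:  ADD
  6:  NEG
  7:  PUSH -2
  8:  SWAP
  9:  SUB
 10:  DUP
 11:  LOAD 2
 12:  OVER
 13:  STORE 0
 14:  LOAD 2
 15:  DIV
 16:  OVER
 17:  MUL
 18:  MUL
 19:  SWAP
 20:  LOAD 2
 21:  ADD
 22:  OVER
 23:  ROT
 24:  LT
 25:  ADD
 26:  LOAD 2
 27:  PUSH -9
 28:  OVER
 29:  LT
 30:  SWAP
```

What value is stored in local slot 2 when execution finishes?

-9

PUSH 1  : [1]
PUSH -9 : [1, -9]
STORE 2 : [1]
LOAD 2  : [1, -9]
ADD     : [-8]
NEG     : [8]
PUSH -2 : [8, -2]
SWAP    : [-2, 8]
SUB     : [-10]
DUP     : [-10, -10]
LOAD 2  : [-10, -10, -9]
OVER    : [-10, -10, -9, -10]
STORE 0 : [-10, -10, -9]
LOAD 2  : [-10, -10, -9, -9]
DIV     : [-10, -10, 1]
OVER    : [-10, -10, 1, -10]
MUL     : [-10, -10, -10]
MUL     : [-10, 100]
SWAP    : [100, -10]
LOAD 2  : [100, -10, -9]
ADD     : [100, -19]
OVER    : [100, -19, 100]
ROT     : [-19, 100, 100]
LT      : [-19, 0]
ADD     : [-19]
LOAD 2  : [-19, -9]
PUSH -9 : [-19, -9, -9]
OVER    : [-19, -9, -9, -9]
LT      : [-19, -9, 0]
SWAP    : [-19, 0, -9]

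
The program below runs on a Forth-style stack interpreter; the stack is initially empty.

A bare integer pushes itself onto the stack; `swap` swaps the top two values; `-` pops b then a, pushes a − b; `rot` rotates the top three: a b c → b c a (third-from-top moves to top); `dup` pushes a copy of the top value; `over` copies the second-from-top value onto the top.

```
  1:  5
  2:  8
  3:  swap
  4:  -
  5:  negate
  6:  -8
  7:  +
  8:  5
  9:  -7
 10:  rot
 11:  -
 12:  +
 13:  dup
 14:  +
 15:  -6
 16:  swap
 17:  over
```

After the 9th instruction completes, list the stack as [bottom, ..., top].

5      → 5
8      → 5 8
swap   → 8 5
-      → 3
negate → -3
-8     → -3 -8
+      → -11
5      → -11 5
-7     → -11 5 -7

[-11, 5, -7]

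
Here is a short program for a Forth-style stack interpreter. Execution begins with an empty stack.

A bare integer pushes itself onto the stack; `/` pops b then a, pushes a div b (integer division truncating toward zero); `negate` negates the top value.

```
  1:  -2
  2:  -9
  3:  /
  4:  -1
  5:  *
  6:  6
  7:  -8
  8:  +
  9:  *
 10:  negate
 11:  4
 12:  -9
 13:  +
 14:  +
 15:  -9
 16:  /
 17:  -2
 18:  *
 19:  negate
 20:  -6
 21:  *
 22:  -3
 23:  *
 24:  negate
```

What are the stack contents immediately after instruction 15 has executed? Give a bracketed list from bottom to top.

-2      -2
-9      -2 -9
/       0
-1      0 -1
*       0
6       0 6
-8      0 6 -8
+       0 -2
*       0
negate  0
4       0 4
-9      0 4 -9
+       0 -5
+       -5
-9      -5 -9

[-5, -9]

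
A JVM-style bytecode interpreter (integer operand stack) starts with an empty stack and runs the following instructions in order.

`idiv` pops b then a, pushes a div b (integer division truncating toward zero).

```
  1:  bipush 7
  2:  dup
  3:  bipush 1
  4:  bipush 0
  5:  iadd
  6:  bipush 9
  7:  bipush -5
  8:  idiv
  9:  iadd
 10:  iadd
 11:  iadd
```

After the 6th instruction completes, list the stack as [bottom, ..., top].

[7, 7, 1, 9]

bipush 7 -> 7
dup      -> 7 7
bipush 1 -> 7 7 1
bipush 0 -> 7 7 1 0
iadd     -> 7 7 1
bipush 9 -> 7 7 1 9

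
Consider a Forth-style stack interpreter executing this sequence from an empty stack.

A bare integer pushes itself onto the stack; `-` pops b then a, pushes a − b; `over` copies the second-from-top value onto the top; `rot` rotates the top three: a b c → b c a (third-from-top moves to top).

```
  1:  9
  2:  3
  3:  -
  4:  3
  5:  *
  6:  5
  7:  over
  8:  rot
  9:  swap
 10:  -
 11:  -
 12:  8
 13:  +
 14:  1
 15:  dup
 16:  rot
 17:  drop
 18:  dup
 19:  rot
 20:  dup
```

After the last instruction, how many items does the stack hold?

9    : 9
3    : 9 3
-    : 6
3    : 6 3
*    : 18
5    : 18 5
over : 18 5 18
rot  : 5 18 18
swap : 5 18 18
-    : 5 0
-    : 5
8    : 5 8
+    : 13
1    : 13 1
dup  : 13 1 1
rot  : 1 1 13
drop : 1 1
dup  : 1 1 1
rot  : 1 1 1
dup  : 1 1 1 1

4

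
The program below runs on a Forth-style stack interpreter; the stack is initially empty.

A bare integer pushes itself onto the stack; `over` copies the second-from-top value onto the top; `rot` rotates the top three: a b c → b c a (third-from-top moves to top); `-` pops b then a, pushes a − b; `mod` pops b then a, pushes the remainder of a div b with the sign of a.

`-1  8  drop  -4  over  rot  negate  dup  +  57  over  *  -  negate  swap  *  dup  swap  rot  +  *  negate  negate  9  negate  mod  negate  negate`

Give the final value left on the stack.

-1     → -1
8      → -1 8
drop   → -1
-4     → -1 -4
over   → -1 -4 -1
rot    → -4 -1 -1
negate → -4 -1 1
dup    → -4 -1 1 1
+      → -4 -1 2
57     → -4 -1 2 57
over   → -4 -1 2 57 2
*      → -4 -1 2 114
-      → -4 -1 -112
negate → -4 -1 112
swap   → -4 112 -1
*      → -4 -112
dup    → -4 -112 -112
swap   → -4 -112 -112
rot    → -112 -112 -4
+      → -112 -116
*      → 12992
negate → -12992
negate → 12992
9      → 12992 9
negate → 12992 -9
mod    → 5
negate → -5
negate → 5

5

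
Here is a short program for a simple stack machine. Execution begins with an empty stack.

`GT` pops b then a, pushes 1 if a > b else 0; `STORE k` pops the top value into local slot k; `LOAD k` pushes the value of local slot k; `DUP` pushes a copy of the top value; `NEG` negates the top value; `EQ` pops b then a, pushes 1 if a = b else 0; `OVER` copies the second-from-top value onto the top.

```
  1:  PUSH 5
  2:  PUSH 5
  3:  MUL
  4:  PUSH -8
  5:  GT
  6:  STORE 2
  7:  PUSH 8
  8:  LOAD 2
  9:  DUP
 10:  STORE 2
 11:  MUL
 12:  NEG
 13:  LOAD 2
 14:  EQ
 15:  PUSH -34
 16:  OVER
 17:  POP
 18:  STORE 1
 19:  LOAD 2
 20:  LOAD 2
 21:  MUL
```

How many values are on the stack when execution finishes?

PUSH 5   -> [5]
PUSH 5   -> [5, 5]
MUL      -> [25]
PUSH -8  -> [25, -8]
GT       -> [1]
STORE 2  -> []
PUSH 8   -> [8]
LOAD 2   -> [8, 1]
DUP      -> [8, 1, 1]
STORE 2  -> [8, 1]
MUL      -> [8]
NEG      -> [-8]
LOAD 2   -> [-8, 1]
EQ       -> [0]
PUSH -34 -> [0, -34]
OVER     -> [0, -34, 0]
POP      -> [0, -34]
STORE 1  -> [0]
LOAD 2   -> [0, 1]
LOAD 2   -> [0, 1, 1]
MUL      -> [0, 1]

2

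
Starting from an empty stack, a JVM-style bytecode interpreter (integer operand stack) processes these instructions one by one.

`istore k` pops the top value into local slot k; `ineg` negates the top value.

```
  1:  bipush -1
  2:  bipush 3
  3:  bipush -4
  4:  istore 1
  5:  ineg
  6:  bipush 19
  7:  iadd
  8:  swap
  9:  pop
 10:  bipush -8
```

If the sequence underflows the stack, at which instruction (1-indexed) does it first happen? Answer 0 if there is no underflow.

0

bipush -1 → [-1]
bipush 3  → [-1, 3]
bipush -4 → [-1, 3, -4]
istore 1  → [-1, 3]
ineg      → [-1, -3]
bipush 19 → [-1, -3, 19]
iadd      → [-1, 16]
swap      → [16, -1]
pop       → [16]
bipush -8 → [16, -8]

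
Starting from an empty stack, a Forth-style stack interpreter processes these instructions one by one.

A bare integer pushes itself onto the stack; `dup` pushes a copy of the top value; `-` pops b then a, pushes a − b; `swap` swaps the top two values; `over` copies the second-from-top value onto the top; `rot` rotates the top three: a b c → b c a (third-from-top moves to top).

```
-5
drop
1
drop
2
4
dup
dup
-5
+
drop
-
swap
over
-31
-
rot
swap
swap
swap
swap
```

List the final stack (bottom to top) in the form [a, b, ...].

[2, 31, 0]

-5   -> [-5]
drop -> []
1    -> [1]
drop -> []
2    -> [2]
4    -> [2, 4]
dup  -> [2, 4, 4]
dup  -> [2, 4, 4, 4]
-5   -> [2, 4, 4, 4, -5]
+    -> [2, 4, 4, -1]
drop -> [2, 4, 4]
-    -> [2, 0]
swap -> [0, 2]
over -> [0, 2, 0]
-31  -> [0, 2, 0, -31]
-    -> [0, 2, 31]
rot  -> [2, 31, 0]
swap -> [2, 0, 31]
swap -> [2, 31, 0]
swap -> [2, 0, 31]
swap -> [2, 31, 0]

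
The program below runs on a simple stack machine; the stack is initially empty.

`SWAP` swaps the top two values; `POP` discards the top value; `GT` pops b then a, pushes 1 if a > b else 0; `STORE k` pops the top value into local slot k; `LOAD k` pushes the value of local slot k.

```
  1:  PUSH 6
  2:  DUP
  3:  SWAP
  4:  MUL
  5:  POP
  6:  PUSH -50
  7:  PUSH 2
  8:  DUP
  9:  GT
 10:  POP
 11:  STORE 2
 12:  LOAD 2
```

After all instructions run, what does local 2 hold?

PUSH 6    6
DUP       6 6
SWAP      6 6
MUL       36
POP       (empty)
PUSH -50  -50
PUSH 2    -50 2
DUP       -50 2 2
GT        -50 0
POP       -50
STORE 2   (empty)
LOAD 2    -50

-50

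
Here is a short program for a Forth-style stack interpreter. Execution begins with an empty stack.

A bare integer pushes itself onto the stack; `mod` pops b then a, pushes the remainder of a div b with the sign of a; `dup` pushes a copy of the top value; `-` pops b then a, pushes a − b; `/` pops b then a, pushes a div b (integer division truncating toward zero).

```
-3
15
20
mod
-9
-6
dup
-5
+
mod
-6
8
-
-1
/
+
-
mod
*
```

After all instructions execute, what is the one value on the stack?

-3  → [-3]
15  → [-3, 15]
20  → [-3, 15, 20]
mod → [-3, 15]
-9  → [-3, 15, -9]
-6  → [-3, 15, -9, -6]
dup → [-3, 15, -9, -6, -6]
-5  → [-3, 15, -9, -6, -6, -5]
+   → [-3, 15, -9, -6, -11]
mod → [-3, 15, -9, -6]
-6  → [-3, 15, -9, -6, -6]
8   → [-3, 15, -9, -6, -6, 8]
-   → [-3, 15, -9, -6, -14]
-1  → [-3, 15, -9, -6, -14, -1]
/   → [-3, 15, -9, -6, 14]
+   → [-3, 15, -9, 8]
-   → [-3, 15, -17]
mod → [-3, 15]
*   → [-45]

-45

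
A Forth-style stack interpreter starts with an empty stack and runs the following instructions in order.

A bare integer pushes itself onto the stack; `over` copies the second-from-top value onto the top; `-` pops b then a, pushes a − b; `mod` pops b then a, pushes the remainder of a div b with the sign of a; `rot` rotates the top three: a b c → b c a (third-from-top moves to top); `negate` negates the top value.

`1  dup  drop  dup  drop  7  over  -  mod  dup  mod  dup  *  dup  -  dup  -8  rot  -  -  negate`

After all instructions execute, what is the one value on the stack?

-8

1      → [1]
dup    → [1, 1]
drop   → [1]
dup    → [1, 1]
drop   → [1]
7      → [1, 7]
over   → [1, 7, 1]
-      → [1, 6]
mod    → [1]
dup    → [1, 1]
mod    → [0]
dup    → [0, 0]
*      → [0]
dup    → [0, 0]
-      → [0]
dup    → [0, 0]
-8     → [0, 0, -8]
rot    → [0, -8, 0]
-      → [0, -8]
-      → [8]
negate → [-8]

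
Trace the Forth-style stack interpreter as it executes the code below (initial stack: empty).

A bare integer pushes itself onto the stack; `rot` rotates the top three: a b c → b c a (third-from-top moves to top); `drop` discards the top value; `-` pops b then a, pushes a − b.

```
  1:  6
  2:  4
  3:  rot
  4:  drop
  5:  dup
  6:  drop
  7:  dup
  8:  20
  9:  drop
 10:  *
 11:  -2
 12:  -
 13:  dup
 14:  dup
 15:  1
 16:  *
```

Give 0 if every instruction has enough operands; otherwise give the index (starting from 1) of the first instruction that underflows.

6  6
4  6 4
rot  — needs 3 operands, stack has 2 → underflow

3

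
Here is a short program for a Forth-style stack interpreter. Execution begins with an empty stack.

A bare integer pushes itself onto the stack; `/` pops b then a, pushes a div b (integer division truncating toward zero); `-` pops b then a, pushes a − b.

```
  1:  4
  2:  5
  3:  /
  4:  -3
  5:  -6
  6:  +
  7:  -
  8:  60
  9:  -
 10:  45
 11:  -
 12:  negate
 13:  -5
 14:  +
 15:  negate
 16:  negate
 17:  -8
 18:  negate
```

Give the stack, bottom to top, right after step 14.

4       [4]
5       [4, 5]
/       [0]
-3      [0, -3]
-6      [0, -3, -6]
+       [0, -9]
-       [9]
60      [9, 60]
-       [-51]
45      [-51, 45]
-       [-96]
negate  [96]
-5      [96, -5]
+       [91]

[91]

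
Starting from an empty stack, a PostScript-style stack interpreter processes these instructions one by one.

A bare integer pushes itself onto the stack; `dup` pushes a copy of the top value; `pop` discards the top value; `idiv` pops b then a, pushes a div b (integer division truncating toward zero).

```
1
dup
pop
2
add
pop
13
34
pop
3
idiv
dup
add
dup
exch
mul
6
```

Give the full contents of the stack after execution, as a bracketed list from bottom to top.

1    → 1
dup  → 1 1
pop  → 1
2    → 1 2
add  → 3
pop  → (empty)
13   → 13
34   → 13 34
pop  → 13
3    → 13 3
idiv → 4
dup  → 4 4
add  → 8
dup  → 8 8
exch → 8 8
mul  → 64
6    → 64 6

[64, 6]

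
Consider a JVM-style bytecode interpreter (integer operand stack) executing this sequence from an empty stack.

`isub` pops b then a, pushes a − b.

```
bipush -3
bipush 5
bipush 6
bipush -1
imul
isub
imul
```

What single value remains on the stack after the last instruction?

-33

bipush -3  [-3]
bipush 5   [-3, 5]
bipush 6   [-3, 5, 6]
bipush -1  [-3, 5, 6, -1]
imul       [-3, 5, -6]
isub       [-3, 11]
imul       [-33]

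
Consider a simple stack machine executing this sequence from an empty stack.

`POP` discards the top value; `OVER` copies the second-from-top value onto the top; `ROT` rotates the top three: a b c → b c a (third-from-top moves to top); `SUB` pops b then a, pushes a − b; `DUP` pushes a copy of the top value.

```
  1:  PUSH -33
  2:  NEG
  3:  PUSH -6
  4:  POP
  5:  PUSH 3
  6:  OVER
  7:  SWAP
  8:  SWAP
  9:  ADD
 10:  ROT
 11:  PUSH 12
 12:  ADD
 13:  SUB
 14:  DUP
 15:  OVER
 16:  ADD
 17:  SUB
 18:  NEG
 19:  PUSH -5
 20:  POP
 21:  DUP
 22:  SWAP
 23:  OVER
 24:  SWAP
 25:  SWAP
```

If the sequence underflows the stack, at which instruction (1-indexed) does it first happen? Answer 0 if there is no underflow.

PUSH -33 -> [-33]
NEG      -> [33]
PUSH -6  -> [33, -6]
POP      -> [33]
PUSH 3   -> [33, 3]
OVER     -> [33, 3, 33]
SWAP     -> [33, 33, 3]
SWAP     -> [33, 3, 33]
ADD      -> [33, 36]
ROT  — needs 3 operands, stack has 2 → underflow

10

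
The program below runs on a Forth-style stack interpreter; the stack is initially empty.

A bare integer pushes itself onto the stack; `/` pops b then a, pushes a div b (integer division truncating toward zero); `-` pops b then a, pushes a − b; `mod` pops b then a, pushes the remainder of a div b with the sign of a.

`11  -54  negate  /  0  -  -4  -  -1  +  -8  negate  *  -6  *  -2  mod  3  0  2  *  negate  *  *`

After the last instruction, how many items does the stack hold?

1

11     -> 11
-54    -> 11 -54
negate -> 11 54
/      -> 0
0      -> 0 0
-      -> 0
-4     -> 0 -4
-      -> 4
-1     -> 4 -1
+      -> 3
-8     -> 3 -8
negate -> 3 8
*      -> 24
-6     -> 24 -6
*      -> -144
-2     -> -144 -2
mod    -> 0
3      -> 0 3
0      -> 0 3 0
2      -> 0 3 0 2
*      -> 0 3 0
negate -> 0 3 0
*      -> 0 0
*      -> 0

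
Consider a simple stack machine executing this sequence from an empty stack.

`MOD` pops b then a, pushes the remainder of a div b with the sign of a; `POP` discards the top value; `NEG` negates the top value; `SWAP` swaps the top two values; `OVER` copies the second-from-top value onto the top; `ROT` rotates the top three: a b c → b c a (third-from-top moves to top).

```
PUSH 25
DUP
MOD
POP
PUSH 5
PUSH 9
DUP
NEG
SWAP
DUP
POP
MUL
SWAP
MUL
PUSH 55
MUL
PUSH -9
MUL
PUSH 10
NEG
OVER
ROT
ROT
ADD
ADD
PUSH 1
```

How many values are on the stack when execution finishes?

PUSH 25 → [25]
DUP     → [25, 25]
MOD     → [0]
POP     → []
PUSH 5  → [5]
PUSH 9  → [5, 9]
DUP     → [5, 9, 9]
NEG     → [5, 9, -9]
SWAP    → [5, -9, 9]
DUP     → [5, -9, 9, 9]
POP     → [5, -9, 9]
MUL     → [5, -81]
SWAP    → [-81, 5]
MUL     → [-405]
PUSH 55 → [-405, 55]
MUL     → [-22275]
PUSH -9 → [-22275, -9]
MUL     → [200475]
PUSH 10 → [200475, 10]
NEG     → [200475, -10]
OVER    → [200475, -10, 200475]
ROT     → [-10, 200475, 200475]
ROT     → [200475, 200475, -10]
ADD     → [200475, 200465]
ADD     → [400940]
PUSH 1  → [400940, 1]

2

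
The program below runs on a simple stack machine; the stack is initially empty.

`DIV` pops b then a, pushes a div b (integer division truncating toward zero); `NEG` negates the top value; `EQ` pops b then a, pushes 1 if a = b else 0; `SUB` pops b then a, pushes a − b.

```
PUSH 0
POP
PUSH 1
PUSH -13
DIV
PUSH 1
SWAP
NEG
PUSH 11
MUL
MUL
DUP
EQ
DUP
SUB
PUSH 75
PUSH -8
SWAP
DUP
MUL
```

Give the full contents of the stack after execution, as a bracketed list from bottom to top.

PUSH 0    [0]
POP       []
PUSH 1    [1]
PUSH -13  [1, -13]
DIV       [0]
PUSH 1    [0, 1]
SWAP      [1, 0]
NEG       [1, 0]
PUSH 11   [1, 0, 11]
MUL       [1, 0]
MUL       [0]
DUP       [0, 0]
EQ        [1]
DUP       [1, 1]
SUB       [0]
PUSH 75   [0, 75]
PUSH -8   [0, 75, -8]
SWAP      [0, -8, 75]
DUP       [0, -8, 75, 75]
MUL       [0, -8, 5625]

[0, -8, 5625]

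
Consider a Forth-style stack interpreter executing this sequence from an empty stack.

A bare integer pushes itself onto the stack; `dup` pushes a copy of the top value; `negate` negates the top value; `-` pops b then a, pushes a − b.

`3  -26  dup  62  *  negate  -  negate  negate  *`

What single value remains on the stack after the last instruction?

-4914

3       [3]
-26     [3, -26]
dup     [3, -26, -26]
62      [3, -26, -26, 62]
*       [3, -26, -1612]
negate  [3, -26, 1612]
-       [3, -1638]
negate  [3, 1638]
negate  [3, -1638]
*       [-4914]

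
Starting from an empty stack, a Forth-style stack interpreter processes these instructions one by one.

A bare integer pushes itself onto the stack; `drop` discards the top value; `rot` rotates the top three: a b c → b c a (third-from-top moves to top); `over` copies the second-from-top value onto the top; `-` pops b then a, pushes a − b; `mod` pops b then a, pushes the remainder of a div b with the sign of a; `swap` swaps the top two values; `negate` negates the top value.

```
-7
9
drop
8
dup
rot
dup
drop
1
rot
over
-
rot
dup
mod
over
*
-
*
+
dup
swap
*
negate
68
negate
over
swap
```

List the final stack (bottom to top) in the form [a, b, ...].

-7     → -7
9      → -7 9
drop   → -7
8      → -7 8
dup    → -7 8 8
rot    → 8 8 -7
dup    → 8 8 -7 -7
drop   → 8 8 -7
1      → 8 8 -7 1
rot    → 8 -7 1 8
over   → 8 -7 1 8 1
-      → 8 -7 1 7
rot    → 8 1 7 -7
dup    → 8 1 7 -7 -7
mod    → 8 1 7 0
over   → 8 1 7 0 7
*      → 8 1 7 0
-      → 8 1 7
*      → 8 7
+      → 15
dup    → 15 15
swap   → 15 15
*      → 225
negate → -225
68     → -225 68
negate → -225 -68
over   → -225 -68 -225
swap   → -225 -225 -68

[-225, -225, -68]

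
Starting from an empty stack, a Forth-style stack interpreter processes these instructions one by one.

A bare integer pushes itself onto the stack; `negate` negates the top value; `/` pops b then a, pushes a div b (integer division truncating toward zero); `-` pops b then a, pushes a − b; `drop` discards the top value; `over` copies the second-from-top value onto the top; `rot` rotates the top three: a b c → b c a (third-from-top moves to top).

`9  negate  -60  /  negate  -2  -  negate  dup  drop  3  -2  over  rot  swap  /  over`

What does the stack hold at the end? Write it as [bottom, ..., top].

9      : 9
negate : -9
-60    : -9 -60
/      : 0
negate : 0
-2     : 0 -2
-      : 2
negate : -2
dup    : -2 -2
drop   : -2
3      : -2 3
-2     : -2 3 -2
over   : -2 3 -2 3
rot    : -2 -2 3 3
swap   : -2 -2 3 3
/      : -2 -2 1
over   : -2 -2 1 -2

[-2, -2, 1, -2]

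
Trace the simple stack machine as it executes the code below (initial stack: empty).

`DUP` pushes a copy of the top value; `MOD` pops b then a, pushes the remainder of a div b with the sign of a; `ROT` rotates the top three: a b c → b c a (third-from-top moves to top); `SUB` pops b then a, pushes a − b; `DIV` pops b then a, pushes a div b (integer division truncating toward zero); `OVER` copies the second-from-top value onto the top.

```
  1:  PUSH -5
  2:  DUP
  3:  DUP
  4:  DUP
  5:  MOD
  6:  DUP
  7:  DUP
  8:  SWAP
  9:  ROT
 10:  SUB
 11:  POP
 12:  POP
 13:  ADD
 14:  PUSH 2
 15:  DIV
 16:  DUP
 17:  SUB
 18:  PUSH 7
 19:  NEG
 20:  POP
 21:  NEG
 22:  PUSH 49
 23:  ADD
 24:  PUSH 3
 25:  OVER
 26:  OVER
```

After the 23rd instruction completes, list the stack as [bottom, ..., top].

[49]

PUSH -5  -5
DUP      -5 -5
DUP      -5 -5 -5
DUP      -5 -5 -5 -5
MOD      -5 -5 0
DUP      -5 -5 0 0
DUP      -5 -5 0 0 0
SWAP     -5 -5 0 0 0
ROT      -5 -5 0 0 0
SUB      -5 -5 0 0
POP      -5 -5 0
POP      -5 -5
ADD      -10
PUSH 2   -10 2
DIV      -5
DUP      -5 -5
SUB      0
PUSH 7   0 7
NEG      0 -7
POP      0
NEG      0
PUSH 49  0 49
ADD      49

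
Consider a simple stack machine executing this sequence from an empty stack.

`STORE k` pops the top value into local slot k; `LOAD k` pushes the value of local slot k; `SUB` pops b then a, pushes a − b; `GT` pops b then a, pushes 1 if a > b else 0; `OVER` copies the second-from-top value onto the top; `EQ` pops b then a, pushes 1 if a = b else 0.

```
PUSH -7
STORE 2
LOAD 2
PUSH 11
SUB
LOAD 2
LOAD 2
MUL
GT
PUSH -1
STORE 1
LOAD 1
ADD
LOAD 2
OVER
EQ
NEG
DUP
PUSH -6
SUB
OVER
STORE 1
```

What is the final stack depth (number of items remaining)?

PUSH -7 -> -7
STORE 2 -> (empty)
LOAD 2  -> -7
PUSH 11 -> -7 11
SUB     -> -18
LOAD 2  -> -18 -7
LOAD 2  -> -18 -7 -7
MUL     -> -18 49
GT      -> 0
PUSH -1 -> 0 -1
STORE 1 -> 0
LOAD 1  -> 0 -1
ADD     -> -1
LOAD 2  -> -1 -7
OVER    -> -1 -7 -1
EQ      -> -1 0
NEG     -> -1 0
DUP     -> -1 0 0
PUSH -6 -> -1 0 0 -6
SUB     -> -1 0 6
OVER    -> -1 0 6 0
STORE 1 -> -1 0 6

3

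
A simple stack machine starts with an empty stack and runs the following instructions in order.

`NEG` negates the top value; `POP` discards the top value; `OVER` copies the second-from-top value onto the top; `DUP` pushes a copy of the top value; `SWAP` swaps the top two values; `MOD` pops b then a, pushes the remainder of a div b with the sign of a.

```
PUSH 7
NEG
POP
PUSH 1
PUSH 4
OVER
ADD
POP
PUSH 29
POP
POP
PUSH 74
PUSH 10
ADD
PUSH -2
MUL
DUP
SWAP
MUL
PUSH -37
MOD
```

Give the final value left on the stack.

PUSH 7   -> [7]
NEG      -> [-7]
POP      -> []
PUSH 1   -> [1]
PUSH 4   -> [1, 4]
OVER     -> [1, 4, 1]
ADD      -> [1, 5]
POP      -> [1]
PUSH 29  -> [1, 29]
POP      -> [1]
POP      -> []
PUSH 74  -> [74]
PUSH 10  -> [74, 10]
ADD      -> [84]
PUSH -2  -> [84, -2]
MUL      -> [-168]
DUP      -> [-168, -168]
SWAP     -> [-168, -168]
MUL      -> [28224]
PUSH -37 -> [28224, -37]
MOD      -> [30]

30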